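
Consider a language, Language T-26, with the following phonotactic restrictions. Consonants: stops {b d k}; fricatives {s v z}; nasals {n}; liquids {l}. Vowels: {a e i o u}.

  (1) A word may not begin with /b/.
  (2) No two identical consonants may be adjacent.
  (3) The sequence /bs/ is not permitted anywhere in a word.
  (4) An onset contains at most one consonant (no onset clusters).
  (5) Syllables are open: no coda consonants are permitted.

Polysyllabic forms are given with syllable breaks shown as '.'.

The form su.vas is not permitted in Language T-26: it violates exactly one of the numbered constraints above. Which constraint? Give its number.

5

su.vas: syllable 2 coda /s/ has 1 consonant (> 0).
This is a violation of constraint 5: "Syllables are open: no coda consonants are permitted."
The remaining constraints (1, 2, 3, 4) are satisfied.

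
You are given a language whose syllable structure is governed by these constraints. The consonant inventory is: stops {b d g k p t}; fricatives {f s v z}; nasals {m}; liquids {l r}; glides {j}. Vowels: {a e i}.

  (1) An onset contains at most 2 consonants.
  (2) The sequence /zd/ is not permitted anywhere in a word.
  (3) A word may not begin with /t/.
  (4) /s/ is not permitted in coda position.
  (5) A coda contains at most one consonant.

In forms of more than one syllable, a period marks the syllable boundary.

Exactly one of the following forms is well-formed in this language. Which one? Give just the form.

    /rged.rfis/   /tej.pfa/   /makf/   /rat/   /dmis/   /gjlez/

/rged.rfis/ — violates constraint 4: syllable 2 coda contains /s/ → ill-formed
/tej.pfa/ — violates constraint 3: word begins with /t/ → ill-formed
/makf/ — violates constraint 5: syllable 1 coda /kf/ has 2 consonants (> 1) → ill-formed
/rat/ — σ1 onset /r/, coda /t/ ok → well-formed
/dmis/ — violates constraint 4: syllable 1 coda contains /s/ → ill-formed
/gjlez/ — violates constraint 1: syllable 1 onset /gjl/ has 3 consonants (> 2) → ill-formed

/rat/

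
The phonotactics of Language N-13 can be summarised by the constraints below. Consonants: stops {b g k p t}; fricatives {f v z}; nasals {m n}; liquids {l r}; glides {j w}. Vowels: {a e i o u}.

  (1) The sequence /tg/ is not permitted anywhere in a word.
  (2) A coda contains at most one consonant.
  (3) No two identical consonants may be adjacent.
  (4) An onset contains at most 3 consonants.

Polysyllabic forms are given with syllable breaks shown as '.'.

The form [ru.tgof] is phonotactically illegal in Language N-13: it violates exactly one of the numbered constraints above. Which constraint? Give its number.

[ru.tgof]: contains banned sequence /tg/.
This is a violation of constraint 1: "The sequence /tg/ is not permitted anywhere in a word."
The remaining constraints (2, 3, 4) are satisfied.

1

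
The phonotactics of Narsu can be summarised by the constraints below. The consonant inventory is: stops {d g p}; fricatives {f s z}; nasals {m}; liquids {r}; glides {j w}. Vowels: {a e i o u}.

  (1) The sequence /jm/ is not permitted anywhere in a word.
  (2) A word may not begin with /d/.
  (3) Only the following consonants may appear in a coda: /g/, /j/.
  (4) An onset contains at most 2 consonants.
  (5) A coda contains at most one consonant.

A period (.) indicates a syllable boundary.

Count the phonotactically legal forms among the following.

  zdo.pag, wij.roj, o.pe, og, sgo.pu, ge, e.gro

7

zdo.pag — σ1 onset /zd/ (2C), coda /∅/ ok; σ2 onset /p/, coda /g/ ok → phonotactically legal
wij.roj — σ1 onset /w/, coda /j/ ok; σ2 onset /r/, coda /j/ ok → phonotactically legal
o.pe — σ1 onset /∅/, coda /∅/ ok; σ2 onset /p/, coda /∅/ ok → phonotactically legal
og — σ1 onset /∅/, coda /g/ ok → phonotactically legal
sgo.pu — σ1 onset /sg/ (2C), coda /∅/ ok; σ2 onset /p/, coda /∅/ ok → phonotactically legal
ge — σ1 onset /g/, coda /∅/ ok → phonotactically legal
e.gro — σ1 onset /∅/, coda /∅/ ok; σ2 onset /gr/ (2C), coda /∅/ ok → phonotactically legal
Phonotactically legal: zdo.pag, wij.roj, o.pe, og, sgo.pu, ge, e.gro → 7.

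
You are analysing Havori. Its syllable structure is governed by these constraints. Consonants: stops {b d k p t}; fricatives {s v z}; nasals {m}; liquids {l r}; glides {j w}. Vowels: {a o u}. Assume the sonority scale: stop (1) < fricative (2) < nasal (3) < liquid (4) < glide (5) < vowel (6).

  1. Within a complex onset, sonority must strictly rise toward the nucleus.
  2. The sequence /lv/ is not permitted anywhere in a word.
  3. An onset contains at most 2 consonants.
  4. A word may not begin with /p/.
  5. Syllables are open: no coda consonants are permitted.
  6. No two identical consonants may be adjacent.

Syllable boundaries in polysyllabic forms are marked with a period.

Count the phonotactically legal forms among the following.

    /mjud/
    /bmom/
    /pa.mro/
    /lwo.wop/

/mjud/ — violates constraint 5: syllable 1 coda /d/ has 1 consonant (> 0) → phonotactically illegal
/bmom/ — violates constraint 5: syllable 1 coda /m/ has 1 consonant (> 0) → phonotactically illegal
/pa.mro/ — violates constraint 4: word begins with /p/ → phonotactically illegal
/lwo.wop/ — violates constraint 5: syllable 2 coda /p/ has 1 consonant (> 0) → phonotactically illegal
No form is phonotactically legal → 0.

0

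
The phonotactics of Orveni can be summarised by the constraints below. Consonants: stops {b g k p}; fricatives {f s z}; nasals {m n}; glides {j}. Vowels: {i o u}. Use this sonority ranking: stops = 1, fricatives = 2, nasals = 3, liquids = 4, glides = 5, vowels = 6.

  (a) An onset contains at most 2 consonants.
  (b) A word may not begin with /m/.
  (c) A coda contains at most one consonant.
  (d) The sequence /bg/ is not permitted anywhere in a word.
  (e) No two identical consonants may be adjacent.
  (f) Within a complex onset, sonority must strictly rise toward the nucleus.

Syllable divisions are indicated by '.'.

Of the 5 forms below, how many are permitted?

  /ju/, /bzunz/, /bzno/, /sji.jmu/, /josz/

/ju/ — σ1 onset /j/, coda /∅/ ok → permitted
/bzunz/ — violates constraint (c): syllable 1 coda /nz/ has 2 consonants (> 1) → not permitted
/bzno/ — violates constraint (a): syllable 1 onset /bzn/ has 3 consonants (> 2) → not permitted
/sji.jmu/ — violates constraint (f): syllable 2 onset /jm/: /j/ (glide, 5) → /m/ (nasal, 3) does not rise → not permitted
/josz/ — violates constraint (c): syllable 1 coda /sz/ has 2 consonants (> 1) → not permitted
Permitted: /ju/ → 1.

1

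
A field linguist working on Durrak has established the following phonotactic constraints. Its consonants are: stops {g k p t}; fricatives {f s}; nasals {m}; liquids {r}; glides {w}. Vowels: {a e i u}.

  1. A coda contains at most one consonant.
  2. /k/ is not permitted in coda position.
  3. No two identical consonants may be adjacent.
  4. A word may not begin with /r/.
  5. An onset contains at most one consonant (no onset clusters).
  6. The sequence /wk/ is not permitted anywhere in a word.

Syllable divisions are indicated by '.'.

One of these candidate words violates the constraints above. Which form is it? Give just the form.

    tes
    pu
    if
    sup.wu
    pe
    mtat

tes — σ1 onset /t/, coda /s/ ok → phonotactically legal
pu — σ1 onset /p/, coda /∅/ ok → phonotactically legal
if — σ1 onset /∅/, coda /f/ ok → phonotactically legal
sup.wu — σ1 onset /s/, coda /p/ ok; σ2 onset /w/, coda /∅/ ok → phonotactically legal
pe — σ1 onset /p/, coda /∅/ ok → phonotactically legal
mtat — violates constraint 5: syllable 1 onset /mt/ has 2 consonants (> 1) → phonotactically illegal

mtat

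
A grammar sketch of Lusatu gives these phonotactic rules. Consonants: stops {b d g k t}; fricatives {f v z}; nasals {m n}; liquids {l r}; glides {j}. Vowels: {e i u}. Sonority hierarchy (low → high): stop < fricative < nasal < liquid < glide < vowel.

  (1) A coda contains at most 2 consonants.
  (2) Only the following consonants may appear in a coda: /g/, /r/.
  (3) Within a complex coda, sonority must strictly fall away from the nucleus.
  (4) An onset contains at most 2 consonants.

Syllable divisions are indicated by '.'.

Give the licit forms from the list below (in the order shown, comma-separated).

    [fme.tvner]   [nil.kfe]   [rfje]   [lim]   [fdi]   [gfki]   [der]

[fdi], [der]

[fme.tvner] — violates constraint 4: syllable 2 onset /tvn/ has 3 consonants (> 2) → illicit
[nil.kfe] — violates constraint 2: syllable 1 coda contains /l/, which is not a licensed coda consonant → illicit
[rfje] — violates constraint 4: syllable 1 onset /rfj/ has 3 consonants (> 2) → illicit
[lim] — violates constraint 2: syllable 1 coda contains /m/, which is not a licensed coda consonant → illicit
[fdi] — σ1 onset /fd/ (2C), coda /∅/ ok → licit
[gfki] — violates constraint 4: syllable 1 onset /gfk/ has 3 consonants (> 2) → illicit
[der] — σ1 onset /d/, coda /r/ ok → licit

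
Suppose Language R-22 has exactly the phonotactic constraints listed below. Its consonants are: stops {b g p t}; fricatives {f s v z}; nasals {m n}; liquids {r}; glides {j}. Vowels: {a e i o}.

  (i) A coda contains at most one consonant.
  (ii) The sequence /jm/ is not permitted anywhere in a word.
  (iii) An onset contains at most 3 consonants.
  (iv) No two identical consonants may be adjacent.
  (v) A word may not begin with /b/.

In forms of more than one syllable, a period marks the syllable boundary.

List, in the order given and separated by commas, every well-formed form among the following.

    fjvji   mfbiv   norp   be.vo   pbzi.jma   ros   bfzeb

fjvji — violates constraint (iii): syllable 1 onset /fjvj/ has 4 consonants (> 3) → ill-formed
mfbiv — σ1 onset /mfb/ (3C), coda /v/ ok → well-formed
norp — violates constraint (i): syllable 1 coda /rp/ has 2 consonants (> 1) → ill-formed
be.vo — violates constraint (v): word begins with /b/ → ill-formed
pbzi.jma — violates constraint (ii): contains banned sequence /jm/ → ill-formed
ros — σ1 onset /r/, coda /s/ ok → well-formed
bfzeb — violates constraint (v): word begins with /b/ → ill-formed

mfbiv, ros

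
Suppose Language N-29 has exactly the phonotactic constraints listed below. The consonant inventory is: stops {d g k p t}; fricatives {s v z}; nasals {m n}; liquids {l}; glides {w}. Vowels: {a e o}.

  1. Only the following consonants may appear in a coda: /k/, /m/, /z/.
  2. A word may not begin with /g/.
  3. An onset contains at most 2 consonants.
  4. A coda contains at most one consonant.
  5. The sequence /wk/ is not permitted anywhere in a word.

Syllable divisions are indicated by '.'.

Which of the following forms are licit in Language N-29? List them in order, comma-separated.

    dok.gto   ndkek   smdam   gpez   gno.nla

dok.gto — σ1 onset /d/, coda /k/ ok; σ2 onset /gt/ (2C), coda /∅/ ok → licit
ndkek — violates constraint 3: syllable 1 onset /ndk/ has 3 consonants (> 2) → illicit
smdam — violates constraint 3: syllable 1 onset /smd/ has 3 consonants (> 2) → illicit
gpez — violates constraint 2: word begins with /g/ → illicit
gno.nla — violates constraint 2: word begins with /g/ → illicit

dok.gto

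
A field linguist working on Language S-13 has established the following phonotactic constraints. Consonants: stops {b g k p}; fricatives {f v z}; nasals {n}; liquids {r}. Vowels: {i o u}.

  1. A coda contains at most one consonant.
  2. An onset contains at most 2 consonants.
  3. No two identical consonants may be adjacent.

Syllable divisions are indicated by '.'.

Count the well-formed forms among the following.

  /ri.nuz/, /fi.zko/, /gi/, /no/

/ri.nuz/ — σ1 onset /r/, coda /∅/ ok; σ2 onset /n/, coda /z/ ok → well-formed
/fi.zko/ — σ1 onset /f/, coda /∅/ ok; σ2 onset /zk/ (2C), coda /∅/ ok → well-formed
/gi/ — σ1 onset /g/, coda /∅/ ok → well-formed
/no/ — σ1 onset /n/, coda /∅/ ok → well-formed
Well-formed: /ri.nuz/, /fi.zko/, /gi/, /no/ → 4.

4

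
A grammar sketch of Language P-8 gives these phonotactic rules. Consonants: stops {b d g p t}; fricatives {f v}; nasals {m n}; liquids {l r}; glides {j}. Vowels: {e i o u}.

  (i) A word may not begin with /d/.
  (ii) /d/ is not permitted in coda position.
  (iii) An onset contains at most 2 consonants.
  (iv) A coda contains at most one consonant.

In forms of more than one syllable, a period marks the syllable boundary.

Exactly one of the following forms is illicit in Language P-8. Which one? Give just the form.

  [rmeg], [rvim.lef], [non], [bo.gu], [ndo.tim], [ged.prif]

[rmeg] — σ1 onset /rm/ (2C), coda /g/ ok → licit
[rvim.lef] — σ1 onset /rv/ (2C), coda /m/ ok; σ2 onset /l/, coda /f/ ok → licit
[non] — σ1 onset /n/, coda /n/ ok → licit
[bo.gu] — σ1 onset /b/, coda /∅/ ok; σ2 onset /g/, coda /∅/ ok → licit
[ndo.tim] — σ1 onset /nd/ (2C), coda /∅/ ok; σ2 onset /t/, coda /m/ ok → licit
[ged.prif] — violates constraint (ii): syllable 1 coda contains /d/ → illicit

[ged.prif]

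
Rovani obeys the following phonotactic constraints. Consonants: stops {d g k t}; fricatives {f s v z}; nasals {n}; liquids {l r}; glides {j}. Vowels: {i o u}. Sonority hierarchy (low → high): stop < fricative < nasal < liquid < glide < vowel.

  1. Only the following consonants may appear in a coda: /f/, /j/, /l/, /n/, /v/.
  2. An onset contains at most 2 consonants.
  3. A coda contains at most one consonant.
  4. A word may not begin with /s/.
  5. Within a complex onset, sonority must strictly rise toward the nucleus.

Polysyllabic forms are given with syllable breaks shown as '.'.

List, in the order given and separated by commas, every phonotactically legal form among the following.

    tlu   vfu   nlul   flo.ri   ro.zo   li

tlu, nlul, flo.ri, ro.zo, li

tlu — σ1 onset /tl/ (1→4 rises), coda /∅/ ok → phonotactically legal
vfu — violates constraint 5: syllable 1 onset /vf/: /v/ (fricative, 2) → /f/ (fricative, 2) does not rise → phonotactically illegal
nlul — σ1 onset /nl/ (3→4 rises), coda /l/ ok → phonotactically legal
flo.ri — σ1 onset /fl/ (2→4 rises), coda /∅/ ok; σ2 onset /r/, coda /∅/ ok → phonotactically legal
ro.zo — σ1 onset /r/, coda /∅/ ok; σ2 onset /z/, coda /∅/ ok → phonotactically legal
li — σ1 onset /l/, coda /∅/ ok → phonotactically legal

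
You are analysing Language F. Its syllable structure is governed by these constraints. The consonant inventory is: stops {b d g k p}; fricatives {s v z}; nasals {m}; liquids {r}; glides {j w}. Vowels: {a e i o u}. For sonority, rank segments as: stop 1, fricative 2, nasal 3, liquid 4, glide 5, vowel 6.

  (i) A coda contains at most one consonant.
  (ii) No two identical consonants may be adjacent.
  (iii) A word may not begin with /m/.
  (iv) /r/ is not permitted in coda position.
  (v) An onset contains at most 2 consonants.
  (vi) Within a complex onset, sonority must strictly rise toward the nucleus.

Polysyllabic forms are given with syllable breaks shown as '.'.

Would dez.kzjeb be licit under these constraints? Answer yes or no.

no

dez.kzjeb — violates constraint (v): syllable 2 onset /kzj/ has 3 consonants (> 2) → illicit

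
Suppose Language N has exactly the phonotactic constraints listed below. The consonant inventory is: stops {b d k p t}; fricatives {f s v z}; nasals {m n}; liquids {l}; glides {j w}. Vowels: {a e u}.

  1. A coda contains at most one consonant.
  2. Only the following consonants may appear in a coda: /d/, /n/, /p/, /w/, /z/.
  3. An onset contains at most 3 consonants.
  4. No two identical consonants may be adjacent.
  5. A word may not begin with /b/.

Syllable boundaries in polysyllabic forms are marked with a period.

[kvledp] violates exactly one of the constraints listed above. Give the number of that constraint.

[kvledp]: syllable 1 coda /dp/ has 2 consonants (> 1).
This is a violation of constraint 1: "A coda contains at most one consonant."
The remaining constraints (2, 3, 4, 5) are satisfied.

1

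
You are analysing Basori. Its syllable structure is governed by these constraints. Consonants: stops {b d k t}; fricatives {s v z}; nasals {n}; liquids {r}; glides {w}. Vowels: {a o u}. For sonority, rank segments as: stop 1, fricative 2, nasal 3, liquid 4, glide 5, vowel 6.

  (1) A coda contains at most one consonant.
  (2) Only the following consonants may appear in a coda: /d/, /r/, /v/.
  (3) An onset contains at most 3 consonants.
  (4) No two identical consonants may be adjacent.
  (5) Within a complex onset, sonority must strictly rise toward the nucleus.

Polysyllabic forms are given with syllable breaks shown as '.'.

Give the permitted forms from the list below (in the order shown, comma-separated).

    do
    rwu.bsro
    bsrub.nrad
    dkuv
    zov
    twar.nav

do, rwu.bsro, zov, twar.nav

do — σ1 onset /d/, coda /∅/ ok → permitted
rwu.bsro — σ1 onset /rw/ (4→5 rises), coda /∅/ ok; σ2 onset /bsr/ (1→2→4 rises), coda /∅/ ok → permitted
bsrub.nrad — violates constraint 2: syllable 1 coda contains /b/, which is not a licensed coda consonant → not permitted
dkuv — violates constraint 5: syllable 1 onset /dk/: /d/ (stop, 1) → /k/ (stop, 1) does not rise → not permitted
zov — σ1 onset /z/, coda /v/ ok → permitted
twar.nav — σ1 onset /tw/ (1→5 rises), coda /r/ ok; σ2 onset /n/, coda /v/ ok → permitted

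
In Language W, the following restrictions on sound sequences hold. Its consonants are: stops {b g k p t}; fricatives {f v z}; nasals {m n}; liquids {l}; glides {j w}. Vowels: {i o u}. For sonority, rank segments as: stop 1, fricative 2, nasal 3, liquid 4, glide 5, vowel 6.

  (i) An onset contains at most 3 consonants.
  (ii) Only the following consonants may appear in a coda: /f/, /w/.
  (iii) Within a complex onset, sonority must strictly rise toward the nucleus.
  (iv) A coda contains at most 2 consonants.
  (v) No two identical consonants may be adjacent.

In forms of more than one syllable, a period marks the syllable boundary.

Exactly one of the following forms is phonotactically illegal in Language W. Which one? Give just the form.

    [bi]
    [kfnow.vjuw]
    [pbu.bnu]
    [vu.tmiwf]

[bi] — σ1 onset /b/, coda /∅/ ok → phonotactically legal
[kfnow.vjuw] — σ1 onset /kfn/ (1→2→3 rises), coda /w/ ok; σ2 onset /vj/ (2→5 rises), coda /w/ ok → phonotactically legal
[pbu.bnu] — violates constraint (iii): syllable 1 onset /pb/: /p/ (stop, 1) → /b/ (stop, 1) does not rise → phonotactically illegal
[vu.tmiwf] — σ1 onset /v/, coda /∅/ ok; σ2 onset /tm/ (1→3 rises), coda /wf/ (2C) ok → phonotactically legal

[pbu.bnu]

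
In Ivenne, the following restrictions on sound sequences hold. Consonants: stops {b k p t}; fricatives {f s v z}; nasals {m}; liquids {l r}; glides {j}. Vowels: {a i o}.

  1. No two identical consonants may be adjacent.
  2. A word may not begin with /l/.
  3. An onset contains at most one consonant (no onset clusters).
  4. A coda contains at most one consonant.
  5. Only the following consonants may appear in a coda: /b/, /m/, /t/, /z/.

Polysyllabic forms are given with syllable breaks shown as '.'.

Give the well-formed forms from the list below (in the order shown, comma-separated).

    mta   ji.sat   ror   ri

ji.sat, ri

mta — violates constraint 3: syllable 1 onset /mt/ has 2 consonants (> 1) → ill-formed
ji.sat — σ1 onset /j/, coda /∅/ ok; σ2 onset /s/, coda /t/ ok → well-formed
ror — violates constraint 5: syllable 1 coda contains /r/, which is not a licensed coda consonant → ill-formed
ri — σ1 onset /r/, coda /∅/ ok → well-formed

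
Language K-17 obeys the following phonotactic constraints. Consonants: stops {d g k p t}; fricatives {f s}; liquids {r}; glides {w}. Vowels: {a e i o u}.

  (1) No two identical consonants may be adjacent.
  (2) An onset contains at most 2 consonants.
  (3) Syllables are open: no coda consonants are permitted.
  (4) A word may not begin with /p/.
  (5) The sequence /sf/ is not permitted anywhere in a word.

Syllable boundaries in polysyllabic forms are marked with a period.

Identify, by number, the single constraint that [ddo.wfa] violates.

1

[ddo.wfa]: adjacent identical consonants /dd/.
This is a violation of constraint 1: "No two identical consonants may be adjacent."
The remaining constraints (2, 3, 4, 5) are satisfied.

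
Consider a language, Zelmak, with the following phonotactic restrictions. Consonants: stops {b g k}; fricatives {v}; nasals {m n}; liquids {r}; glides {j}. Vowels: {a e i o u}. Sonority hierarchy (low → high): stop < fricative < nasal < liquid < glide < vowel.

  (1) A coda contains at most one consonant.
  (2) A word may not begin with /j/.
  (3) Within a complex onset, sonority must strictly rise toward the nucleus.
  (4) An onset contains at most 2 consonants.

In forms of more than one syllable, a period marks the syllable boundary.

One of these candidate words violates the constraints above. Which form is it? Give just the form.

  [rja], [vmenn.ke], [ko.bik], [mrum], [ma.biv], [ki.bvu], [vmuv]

[vmenn.ke]

[rja] — σ1 onset /rj/ (4→5 rises), coda /∅/ ok → phonotactically legal
[vmenn.ke] — violates constraint 1: syllable 1 coda /nn/ has 2 consonants (> 1) → phonotactically illegal
[ko.bik] — σ1 onset /k/, coda /∅/ ok; σ2 onset /b/, coda /k/ ok → phonotactically legal
[mrum] — σ1 onset /mr/ (3→4 rises), coda /m/ ok → phonotactically legal
[ma.biv] — σ1 onset /m/, coda /∅/ ok; σ2 onset /b/, coda /v/ ok → phonotactically legal
[ki.bvu] — σ1 onset /k/, coda /∅/ ok; σ2 onset /bv/ (1→2 rises), coda /∅/ ok → phonotactically legal
[vmuv] — σ1 onset /vm/ (2→3 rises), coda /v/ ok → phonotactically legal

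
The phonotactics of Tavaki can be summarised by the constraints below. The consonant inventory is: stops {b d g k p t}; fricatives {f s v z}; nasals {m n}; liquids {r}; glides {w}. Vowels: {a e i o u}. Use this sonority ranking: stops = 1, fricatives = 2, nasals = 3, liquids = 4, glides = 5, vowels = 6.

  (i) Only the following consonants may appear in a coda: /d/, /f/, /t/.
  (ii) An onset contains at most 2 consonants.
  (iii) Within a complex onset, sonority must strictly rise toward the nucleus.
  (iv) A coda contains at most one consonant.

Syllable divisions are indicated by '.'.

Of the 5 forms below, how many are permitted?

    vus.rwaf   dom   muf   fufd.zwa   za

vus.rwaf — violates constraint (i): syllable 1 coda contains /s/, which is not a licensed coda consonant → not permitted
dom — violates constraint (i): syllable 1 coda contains /m/, which is not a licensed coda consonant → not permitted
muf — σ1 onset /m/, coda /f/ ok → permitted
fufd.zwa — violates constraint (iv): syllable 1 coda /fd/ has 2 consonants (> 1) → not permitted
za — σ1 onset /z/, coda /∅/ ok → permitted
Permitted: muf, za → 2.

2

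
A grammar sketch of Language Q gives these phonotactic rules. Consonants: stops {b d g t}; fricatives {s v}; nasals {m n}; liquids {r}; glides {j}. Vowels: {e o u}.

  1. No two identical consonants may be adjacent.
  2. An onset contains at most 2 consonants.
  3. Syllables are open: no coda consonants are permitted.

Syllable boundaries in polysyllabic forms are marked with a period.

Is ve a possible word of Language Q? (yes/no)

ve — σ1 onset /v/, coda /∅/ ok → permitted

yes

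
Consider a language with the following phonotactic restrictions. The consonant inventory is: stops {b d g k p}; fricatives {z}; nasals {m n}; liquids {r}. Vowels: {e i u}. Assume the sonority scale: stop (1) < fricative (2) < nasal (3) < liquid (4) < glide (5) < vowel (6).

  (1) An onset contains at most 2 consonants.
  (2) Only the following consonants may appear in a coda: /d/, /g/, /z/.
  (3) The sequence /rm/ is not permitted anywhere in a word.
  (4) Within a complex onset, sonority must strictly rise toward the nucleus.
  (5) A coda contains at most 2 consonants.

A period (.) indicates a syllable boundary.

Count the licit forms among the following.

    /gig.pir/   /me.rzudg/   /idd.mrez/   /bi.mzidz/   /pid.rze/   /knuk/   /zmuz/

2

/gig.pir/ — violates constraint 2: syllable 2 coda contains /r/, which is not a licensed coda consonant → illicit
/me.rzudg/ — violates constraint 4: syllable 2 onset /rz/: /r/ (liquid, 4) → /z/ (fricative, 2) does not rise → illicit
/idd.mrez/ — σ1 onset /∅/, coda /dd/ (2C) ok; σ2 onset /mr/ (3→4 rises), coda /z/ ok → licit
/bi.mzidz/ — violates constraint 4: syllable 2 onset /mz/: /m/ (nasal, 3) → /z/ (fricative, 2) does not rise → illicit
/pid.rze/ — violates constraint 4: syllable 2 onset /rz/: /r/ (liquid, 4) → /z/ (fricative, 2) does not rise → illicit
/knuk/ — violates constraint 2: syllable 1 coda contains /k/, which is not a licensed coda consonant → illicit
/zmuz/ — σ1 onset /zm/ (2→3 rises), coda /z/ ok → licit
Licit: /idd.mrez/, /zmuz/ → 2.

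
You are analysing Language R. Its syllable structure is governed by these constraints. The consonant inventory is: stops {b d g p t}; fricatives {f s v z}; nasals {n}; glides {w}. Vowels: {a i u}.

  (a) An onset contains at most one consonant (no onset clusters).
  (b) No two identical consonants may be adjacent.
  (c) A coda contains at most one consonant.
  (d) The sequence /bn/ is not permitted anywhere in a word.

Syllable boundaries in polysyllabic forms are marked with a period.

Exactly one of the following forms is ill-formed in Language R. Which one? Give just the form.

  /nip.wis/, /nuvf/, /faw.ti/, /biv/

/nuvf/

/nip.wis/ — σ1 onset /n/, coda /p/ ok; σ2 onset /w/, coda /s/ ok → well-formed
/nuvf/ — violates constraint (c): syllable 1 coda /vf/ has 2 consonants (> 1) → ill-formed
/faw.ti/ — σ1 onset /f/, coda /w/ ok; σ2 onset /t/, coda /∅/ ok → well-formed
/biv/ — σ1 onset /b/, coda /v/ ok → well-formed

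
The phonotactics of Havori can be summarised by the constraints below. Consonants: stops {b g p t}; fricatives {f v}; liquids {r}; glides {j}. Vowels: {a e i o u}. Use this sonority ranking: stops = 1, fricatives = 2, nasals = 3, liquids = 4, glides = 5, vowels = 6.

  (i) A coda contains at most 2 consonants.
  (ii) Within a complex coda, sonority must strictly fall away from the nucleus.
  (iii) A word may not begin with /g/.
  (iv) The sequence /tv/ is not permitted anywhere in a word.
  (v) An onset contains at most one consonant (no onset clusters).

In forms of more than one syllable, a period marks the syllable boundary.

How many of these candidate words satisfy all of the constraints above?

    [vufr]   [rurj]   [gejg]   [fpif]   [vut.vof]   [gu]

[vufr] — violates constraint (ii): syllable 1 coda /fr/: /f/ (fricative, 2) → /r/ (liquid, 4) does not fall → ill-formed
[rurj] — violates constraint (ii): syllable 1 coda /rj/: /r/ (liquid, 4) → /j/ (glide, 5) does not fall → ill-formed
[gejg] — violates constraint (iii): word begins with /g/ → ill-formed
[fpif] — violates constraint (v): syllable 1 onset /fp/ has 2 consonants (> 1) → ill-formed
[vut.vof] — violates constraint (iv): contains banned sequence /tv/ → ill-formed
[gu] — violates constraint (iii): word begins with /g/ → ill-formed
No form is well-formed → 0.

0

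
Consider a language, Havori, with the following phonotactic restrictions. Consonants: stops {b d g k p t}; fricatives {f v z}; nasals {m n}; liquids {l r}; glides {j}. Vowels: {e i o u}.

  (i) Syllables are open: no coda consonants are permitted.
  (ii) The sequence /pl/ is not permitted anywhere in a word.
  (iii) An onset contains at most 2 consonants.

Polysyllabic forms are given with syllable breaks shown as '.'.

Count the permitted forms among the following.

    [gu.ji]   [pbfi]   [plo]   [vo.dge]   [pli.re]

[gu.ji] — σ1 onset /g/, coda /∅/ ok; σ2 onset /j/, coda /∅/ ok → permitted
[pbfi] — violates constraint (iii): syllable 1 onset /pbf/ has 3 consonants (> 2) → not permitted
[plo] — violates constraint (ii): contains banned sequence /pl/ → not permitted
[vo.dge] — σ1 onset /v/, coda /∅/ ok; σ2 onset /dg/ (2C), coda /∅/ ok → permitted
[pli.re] — violates constraint (ii): contains banned sequence /pl/ → not permitted
Permitted: [gu.ji], [vo.dge] → 2.

2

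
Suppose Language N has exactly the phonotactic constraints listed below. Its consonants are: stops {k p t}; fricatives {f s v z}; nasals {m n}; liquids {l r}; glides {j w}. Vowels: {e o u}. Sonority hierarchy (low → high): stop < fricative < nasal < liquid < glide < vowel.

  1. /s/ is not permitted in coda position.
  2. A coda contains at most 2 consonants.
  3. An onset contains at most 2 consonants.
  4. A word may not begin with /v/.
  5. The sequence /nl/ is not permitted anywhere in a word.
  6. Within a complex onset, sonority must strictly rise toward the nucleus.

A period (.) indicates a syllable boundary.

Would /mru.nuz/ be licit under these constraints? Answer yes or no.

/mru.nuz/ — σ1 onset /mr/ (3→4 rises), coda /∅/ ok; σ2 onset /n/, coda /z/ ok → licit

yes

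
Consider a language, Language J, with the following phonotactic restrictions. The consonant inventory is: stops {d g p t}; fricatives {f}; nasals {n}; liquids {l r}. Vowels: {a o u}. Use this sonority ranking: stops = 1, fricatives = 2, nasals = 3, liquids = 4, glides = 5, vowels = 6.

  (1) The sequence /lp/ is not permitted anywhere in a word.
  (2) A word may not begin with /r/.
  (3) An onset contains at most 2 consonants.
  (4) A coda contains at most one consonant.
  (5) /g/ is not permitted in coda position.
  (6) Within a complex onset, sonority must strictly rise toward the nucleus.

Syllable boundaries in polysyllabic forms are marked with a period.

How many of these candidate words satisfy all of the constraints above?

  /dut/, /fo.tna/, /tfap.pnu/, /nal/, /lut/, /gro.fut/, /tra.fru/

/dut/ — σ1 onset /d/, coda /t/ ok → licit
/fo.tna/ — σ1 onset /f/, coda /∅/ ok; σ2 onset /tn/ (1→3 rises), coda /∅/ ok → licit
/tfap.pnu/ — σ1 onset /tf/ (1→2 rises), coda /p/ ok; σ2 onset /pn/ (1→3 rises), coda /∅/ ok → licit
/nal/ — σ1 onset /n/, coda /l/ ok → licit
/lut/ — σ1 onset /l/, coda /t/ ok → licit
/gro.fut/ — σ1 onset /gr/ (1→4 rises), coda /∅/ ok; σ2 onset /f/, coda /t/ ok → licit
/tra.fru/ — σ1 onset /tr/ (1→4 rises), coda /∅/ ok; σ2 onset /fr/ (2→4 rises), coda /∅/ ok → licit
Licit: /dut/, /fo.tna/, /tfap.pnu/, /nal/, /lut/, /gro.fut/, /tra.fru/ → 7.

7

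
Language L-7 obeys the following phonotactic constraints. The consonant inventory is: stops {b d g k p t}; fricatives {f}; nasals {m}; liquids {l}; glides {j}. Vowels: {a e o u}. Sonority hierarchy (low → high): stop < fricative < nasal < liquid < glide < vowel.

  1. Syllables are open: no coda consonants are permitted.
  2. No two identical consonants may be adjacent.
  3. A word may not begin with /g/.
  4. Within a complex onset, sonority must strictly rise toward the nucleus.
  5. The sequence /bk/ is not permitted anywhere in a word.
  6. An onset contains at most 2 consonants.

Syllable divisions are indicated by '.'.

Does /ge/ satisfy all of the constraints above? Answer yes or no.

no

/ge/ — violates constraint 3: word begins with /g/ → ill-formed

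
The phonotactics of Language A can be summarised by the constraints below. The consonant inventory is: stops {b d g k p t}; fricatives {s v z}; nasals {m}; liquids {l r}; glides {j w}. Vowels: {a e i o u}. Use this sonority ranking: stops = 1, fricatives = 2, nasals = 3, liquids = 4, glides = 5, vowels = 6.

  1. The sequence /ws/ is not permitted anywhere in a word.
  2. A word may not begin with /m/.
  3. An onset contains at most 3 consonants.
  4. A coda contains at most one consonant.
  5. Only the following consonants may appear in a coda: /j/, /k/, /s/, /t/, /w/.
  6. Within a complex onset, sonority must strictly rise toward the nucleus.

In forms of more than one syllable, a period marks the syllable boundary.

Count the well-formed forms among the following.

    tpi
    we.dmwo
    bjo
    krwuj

tpi — violates constraint 6: syllable 1 onset /tp/: /t/ (stop, 1) → /p/ (stop, 1) does not rise → ill-formed
we.dmwo — σ1 onset /w/, coda /∅/ ok; σ2 onset /dmw/ (1→3→5 rises), coda /∅/ ok → well-formed
bjo — σ1 onset /bj/ (1→5 rises), coda /∅/ ok → well-formed
krwuj — σ1 onset /krw/ (1→4→5 rises), coda /j/ ok → well-formed
Well-formed: we.dmwo, bjo, krwuj → 3.

3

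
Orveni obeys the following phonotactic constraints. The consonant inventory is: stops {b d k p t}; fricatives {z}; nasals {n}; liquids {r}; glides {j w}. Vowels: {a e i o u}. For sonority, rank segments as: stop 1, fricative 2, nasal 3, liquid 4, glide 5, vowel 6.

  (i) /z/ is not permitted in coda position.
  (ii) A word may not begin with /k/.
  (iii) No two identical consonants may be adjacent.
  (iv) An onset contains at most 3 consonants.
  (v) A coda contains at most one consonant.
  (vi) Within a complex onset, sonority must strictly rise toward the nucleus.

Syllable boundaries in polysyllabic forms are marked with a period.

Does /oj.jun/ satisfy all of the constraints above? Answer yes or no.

no

/oj.jun/ — violates constraint (iii): adjacent identical consonants /jj/ → ill-formed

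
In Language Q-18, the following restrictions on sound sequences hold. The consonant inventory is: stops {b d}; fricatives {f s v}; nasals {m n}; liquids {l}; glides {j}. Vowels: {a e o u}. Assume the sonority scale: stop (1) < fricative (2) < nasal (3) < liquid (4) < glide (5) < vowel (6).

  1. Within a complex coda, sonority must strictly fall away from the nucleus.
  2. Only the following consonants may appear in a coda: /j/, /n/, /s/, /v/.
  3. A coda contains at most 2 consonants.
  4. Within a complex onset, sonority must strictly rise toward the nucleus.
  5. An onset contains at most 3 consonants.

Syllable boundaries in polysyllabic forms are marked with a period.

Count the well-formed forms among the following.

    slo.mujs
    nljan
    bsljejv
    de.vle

slo.mujs — σ1 onset /sl/ (2→4 rises), coda /∅/ ok; σ2 onset /m/, coda /js/ (5→2 falls) ok → well-formed
nljan — σ1 onset /nlj/ (3→4→5 rises), coda /n/ ok → well-formed
bsljejv — violates constraint 5: syllable 1 onset /bslj/ has 4 consonants (> 3) → ill-formed
de.vle — σ1 onset /d/, coda /∅/ ok; σ2 onset /vl/ (2→4 rises), coda /∅/ ok → well-formed
Well-formed: slo.mujs, nljan, de.vle → 3.

3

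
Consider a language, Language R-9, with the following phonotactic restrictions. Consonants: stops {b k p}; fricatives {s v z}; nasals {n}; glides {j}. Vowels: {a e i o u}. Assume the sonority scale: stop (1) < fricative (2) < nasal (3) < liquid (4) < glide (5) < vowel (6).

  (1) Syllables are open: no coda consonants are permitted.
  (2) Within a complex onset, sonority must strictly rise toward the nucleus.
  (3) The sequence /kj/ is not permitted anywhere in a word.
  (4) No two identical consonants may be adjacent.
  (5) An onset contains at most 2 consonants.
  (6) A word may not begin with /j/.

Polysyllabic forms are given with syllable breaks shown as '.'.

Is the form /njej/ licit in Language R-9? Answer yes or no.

no

/njej/ — violates constraint 1: syllable 1 coda /j/ has 1 consonant (> 0) → illicit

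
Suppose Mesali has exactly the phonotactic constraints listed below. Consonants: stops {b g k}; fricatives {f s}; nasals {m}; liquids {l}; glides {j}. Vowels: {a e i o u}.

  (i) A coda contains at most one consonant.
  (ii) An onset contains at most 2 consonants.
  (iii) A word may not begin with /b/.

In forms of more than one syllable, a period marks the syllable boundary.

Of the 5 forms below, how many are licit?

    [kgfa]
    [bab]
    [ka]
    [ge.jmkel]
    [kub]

[kgfa] — violates constraint (ii): syllable 1 onset /kgf/ has 3 consonants (> 2) → illicit
[bab] — violates constraint (iii): word begins with /b/ → illicit
[ka] — σ1 onset /k/, coda /∅/ ok → licit
[ge.jmkel] — violates constraint (ii): syllable 2 onset /jmk/ has 3 consonants (> 2) → illicit
[kub] — σ1 onset /k/, coda /b/ ok → licit
Licit: [ka], [kub] → 2.

2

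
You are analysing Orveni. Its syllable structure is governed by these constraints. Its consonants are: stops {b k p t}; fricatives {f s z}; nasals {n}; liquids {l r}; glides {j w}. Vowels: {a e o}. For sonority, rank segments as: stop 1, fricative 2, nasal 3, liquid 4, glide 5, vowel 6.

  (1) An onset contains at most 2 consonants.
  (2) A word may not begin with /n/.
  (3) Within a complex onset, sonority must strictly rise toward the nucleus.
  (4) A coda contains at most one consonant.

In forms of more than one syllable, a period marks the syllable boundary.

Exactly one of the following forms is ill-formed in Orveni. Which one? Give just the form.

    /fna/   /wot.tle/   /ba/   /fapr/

/fna/ — σ1 onset /fn/ (2→3 rises), coda /∅/ ok → well-formed
/wot.tle/ — σ1 onset /w/, coda /t/ ok; σ2 onset /tl/ (1→4 rises), coda /∅/ ok → well-formed
/ba/ — σ1 onset /b/, coda /∅/ ok → well-formed
/fapr/ — violates constraint 4: syllable 1 coda /pr/ has 2 consonants (> 1) → ill-formed

/fapr/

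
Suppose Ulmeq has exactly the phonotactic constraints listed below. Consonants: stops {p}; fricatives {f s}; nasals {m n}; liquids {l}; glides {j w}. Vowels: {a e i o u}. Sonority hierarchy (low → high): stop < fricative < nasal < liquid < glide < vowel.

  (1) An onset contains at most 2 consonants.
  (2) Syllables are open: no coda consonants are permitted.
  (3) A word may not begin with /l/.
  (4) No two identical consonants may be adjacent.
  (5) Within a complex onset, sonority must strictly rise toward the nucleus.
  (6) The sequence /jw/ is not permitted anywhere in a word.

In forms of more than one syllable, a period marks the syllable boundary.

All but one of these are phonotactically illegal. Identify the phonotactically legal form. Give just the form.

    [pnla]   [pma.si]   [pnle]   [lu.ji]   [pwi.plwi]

[pma.si]

[pnla] — violates constraint 1: syllable 1 onset /pnl/ has 3 consonants (> 2) → phonotactically illegal
[pma.si] — σ1 onset /pm/ (1→3 rises), coda /∅/ ok; σ2 onset /s/, coda /∅/ ok → phonotactically legal
[pnle] — violates constraint 1: syllable 1 onset /pnl/ has 3 consonants (> 2) → phonotactically illegal
[lu.ji] — violates constraint 3: word begins with /l/ → phonotactically illegal
[pwi.plwi] — violates constraint 1: syllable 2 onset /plw/ has 3 consonants (> 2) → phonotactically illegal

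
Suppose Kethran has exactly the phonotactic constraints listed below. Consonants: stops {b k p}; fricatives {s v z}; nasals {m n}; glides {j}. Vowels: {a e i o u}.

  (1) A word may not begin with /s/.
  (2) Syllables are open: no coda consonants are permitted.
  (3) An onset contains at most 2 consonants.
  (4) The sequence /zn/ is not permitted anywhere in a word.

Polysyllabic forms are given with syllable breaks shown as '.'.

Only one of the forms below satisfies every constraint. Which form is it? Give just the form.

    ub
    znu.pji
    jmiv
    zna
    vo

ub — violates constraint 2: syllable 1 coda /b/ has 1 consonant (> 0) → phonotactically illegal
znu.pji — violates constraint 4: contains banned sequence /zn/ → phonotactically illegal
jmiv — violates constraint 2: syllable 1 coda /v/ has 1 consonant (> 0) → phonotactically illegal
zna — violates constraint 4: contains banned sequence /zn/ → phonotactically illegal
vo — σ1 onset /v/, coda /∅/ ok → phonotactically legal

vo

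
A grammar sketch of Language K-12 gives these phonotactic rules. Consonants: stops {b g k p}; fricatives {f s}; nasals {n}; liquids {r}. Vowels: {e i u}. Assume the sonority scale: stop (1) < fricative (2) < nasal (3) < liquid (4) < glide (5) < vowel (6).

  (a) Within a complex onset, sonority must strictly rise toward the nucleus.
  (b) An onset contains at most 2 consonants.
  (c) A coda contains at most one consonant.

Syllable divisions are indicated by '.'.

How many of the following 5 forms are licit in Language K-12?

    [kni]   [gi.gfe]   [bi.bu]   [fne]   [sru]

5

[kni] — σ1 onset /kn/ (1→3 rises), coda /∅/ ok → licit
[gi.gfe] — σ1 onset /g/, coda /∅/ ok; σ2 onset /gf/ (1→2 rises), coda /∅/ ok → licit
[bi.bu] — σ1 onset /b/, coda /∅/ ok; σ2 onset /b/, coda /∅/ ok → licit
[fne] — σ1 onset /fn/ (2→3 rises), coda /∅/ ok → licit
[sru] — σ1 onset /sr/ (2→4 rises), coda /∅/ ok → licit
Licit: [kni], [gi.gfe], [bi.bu], [fne], [sru] → 5.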